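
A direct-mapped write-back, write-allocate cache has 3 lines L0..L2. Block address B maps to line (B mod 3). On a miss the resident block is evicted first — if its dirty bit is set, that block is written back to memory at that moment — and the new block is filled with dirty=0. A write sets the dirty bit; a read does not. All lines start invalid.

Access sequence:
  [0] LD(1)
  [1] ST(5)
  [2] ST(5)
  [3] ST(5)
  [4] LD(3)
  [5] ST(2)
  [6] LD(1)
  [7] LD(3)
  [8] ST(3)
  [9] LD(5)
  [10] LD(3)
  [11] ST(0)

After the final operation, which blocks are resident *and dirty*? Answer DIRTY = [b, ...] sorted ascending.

0: R B1 -> L1 miss  d=-]
1: W B5 -> L2 miss  d=D]
2: W B5 -> L2 hit  d=D]
3: W B5 -> L2 hit  d=D]
4: R B3 -> L0 miss  d=-]
5: W B2 -> L2 miss wb->B5  d=D]
6: R B1 -> L1 hit  d=-]
7: R B3 -> L0 hit  d=-]
8: W B3 -> L0 hit  d=D]
9: R B5 -> L2 miss wb->B2  d=-]
10: R B3 -> L0 hit  d=D]
11: W B0 -> L0 miss wb->B3  d=D]

DIRTY = [0]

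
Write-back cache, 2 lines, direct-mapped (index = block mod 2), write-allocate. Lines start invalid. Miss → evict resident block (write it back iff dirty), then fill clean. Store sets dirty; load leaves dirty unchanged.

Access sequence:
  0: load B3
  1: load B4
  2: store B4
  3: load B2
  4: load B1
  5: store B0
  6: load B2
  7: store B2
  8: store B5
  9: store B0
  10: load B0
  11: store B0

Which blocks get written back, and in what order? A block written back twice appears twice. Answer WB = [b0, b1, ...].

0: R B3 → L1 miss [-]
1: R B4 → L0 miss [-]
2: W B4 → L0 hit [D]
3: R B2 → L0 miss wb→B4 [-]
4: R B1 → L1 miss [-]
5: W B0 → L0 miss [D]
6: R B2 → L0 miss wb→B0 [-]
7: W B2 → L0 hit [D]
8: W B5 → L1 miss [D]
9: W B0 → L0 miss wb→B2 [D]
10: R B0 → L0 hit [D]
11: W B0 → L0 hit [D]

WB = [4, 0, 2]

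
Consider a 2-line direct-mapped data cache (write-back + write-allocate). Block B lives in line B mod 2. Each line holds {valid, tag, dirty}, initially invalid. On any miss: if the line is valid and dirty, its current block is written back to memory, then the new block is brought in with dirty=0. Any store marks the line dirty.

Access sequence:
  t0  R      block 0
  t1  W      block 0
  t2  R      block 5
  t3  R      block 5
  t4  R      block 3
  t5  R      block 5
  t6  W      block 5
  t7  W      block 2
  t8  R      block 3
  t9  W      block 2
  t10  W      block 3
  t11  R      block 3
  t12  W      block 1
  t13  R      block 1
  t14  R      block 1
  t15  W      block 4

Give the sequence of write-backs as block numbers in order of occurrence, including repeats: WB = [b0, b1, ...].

WB = [0, 5, 3, 2]

0: R B0 -> L0 miss  d=-]
1: W B0 -> L0 hit  d=D]
2: R B5 -> L1 miss  d=-]
3: R B5 -> L1 hit  d=-]
4: R B3 -> L1 miss  d=-]
5: R B5 -> L1 miss  d=-]
6: W B5 -> L1 hit  d=D]
7: W B2 -> L0 miss wb->B0  d=D]
8: R B3 -> L1 miss wb->B5  d=-]
9: W B2 -> L0 hit  d=D]
10: W B3 -> L1 hit  d=D]
11: R B3 -> L1 hit  d=D]
12: W B1 -> L1 miss wb->B3  d=D]
13: R B1 -> L1 hit  d=D]
14: R B1 -> L1 hit  d=D]
15: W B4 -> L0 miss wb->B2  d=D]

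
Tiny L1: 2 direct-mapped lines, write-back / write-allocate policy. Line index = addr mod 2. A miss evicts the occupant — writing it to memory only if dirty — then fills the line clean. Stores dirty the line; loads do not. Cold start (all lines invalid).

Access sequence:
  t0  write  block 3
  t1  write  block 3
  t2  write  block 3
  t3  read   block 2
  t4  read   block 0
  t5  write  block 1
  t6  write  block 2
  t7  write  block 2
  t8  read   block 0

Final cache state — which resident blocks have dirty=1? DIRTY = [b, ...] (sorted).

  0 | W B3 → L1 miss [D]
  1 | W B3 → L1 hit [D]
  2 | W B3 → L1 hit [D]
  3 | R B2 → L0 miss [-]
  4 | R B0 → L0 miss [-]
  5 | W B1 → L1 miss wb→B3 [D]
  6 | W B2 → L0 miss [D]
  7 | W B2 → L0 hit [D]
  8 | R B0 → L0 miss wb→B2 [-]

DIRTY = [1]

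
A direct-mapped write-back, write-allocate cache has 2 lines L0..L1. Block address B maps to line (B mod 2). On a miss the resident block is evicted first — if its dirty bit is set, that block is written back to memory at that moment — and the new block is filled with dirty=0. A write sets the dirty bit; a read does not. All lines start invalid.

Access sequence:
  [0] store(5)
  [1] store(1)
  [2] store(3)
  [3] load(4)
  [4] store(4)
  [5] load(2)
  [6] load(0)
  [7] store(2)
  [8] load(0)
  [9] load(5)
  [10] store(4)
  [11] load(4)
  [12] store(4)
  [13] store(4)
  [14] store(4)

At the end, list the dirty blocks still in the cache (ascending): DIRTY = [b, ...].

0: W B5 → L1 miss [D]
1: W B1 → L1 miss wb→B5 [D]
2: W B3 → L1 miss wb→B1 [D]
3: R B4 → L0 miss [-]
4: W B4 → L0 hit [D]
5: R B2 → L0 miss wb→B4 [-]
6: R B0 → L0 miss [-]
7: W B2 → L0 miss [D]
8: R B0 → L0 miss wb→B2 [-]
9: R B5 → L1 miss wb→B3 [-]
10: W B4 → L0 miss [D]
11: R B4 → L0 hit [D]
12: W B4 → L0 hit [D]
13: W B4 → L0 hit [D]
14: W B4 → L0 hit [D]

DIRTY = [4]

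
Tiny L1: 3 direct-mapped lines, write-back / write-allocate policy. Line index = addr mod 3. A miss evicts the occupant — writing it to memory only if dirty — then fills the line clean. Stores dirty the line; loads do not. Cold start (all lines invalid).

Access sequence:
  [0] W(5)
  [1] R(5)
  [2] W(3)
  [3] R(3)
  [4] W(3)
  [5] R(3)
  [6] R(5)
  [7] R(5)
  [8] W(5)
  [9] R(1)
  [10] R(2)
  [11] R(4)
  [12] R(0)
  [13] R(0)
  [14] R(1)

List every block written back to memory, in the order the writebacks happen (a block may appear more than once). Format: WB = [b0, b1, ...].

  0 | W B5 → L2 miss [D]
  1 | R B5 → L2 hit [D]
  2 | W B3 → L0 miss [D]
  3 | R B3 → L0 hit [D]
  4 | W B3 → L0 hit [D]
  5 | R B3 → L0 hit [D]
  6 | R B5 → L2 hit [D]
  7 | R B5 → L2 hit [D]
  8 | W B5 → L2 hit [D]
  9 | R B1 → L1 miss [-]
  10 | R B2 → L2 miss wb→B5 [-]
  11 | R B4 → L1 miss [-]
  12 | R B0 → L0 miss wb→B3 [-]
  13 | R B0 → L0 hit [-]
  14 | R B1 → L1 miss [-]

WB = [5, 3]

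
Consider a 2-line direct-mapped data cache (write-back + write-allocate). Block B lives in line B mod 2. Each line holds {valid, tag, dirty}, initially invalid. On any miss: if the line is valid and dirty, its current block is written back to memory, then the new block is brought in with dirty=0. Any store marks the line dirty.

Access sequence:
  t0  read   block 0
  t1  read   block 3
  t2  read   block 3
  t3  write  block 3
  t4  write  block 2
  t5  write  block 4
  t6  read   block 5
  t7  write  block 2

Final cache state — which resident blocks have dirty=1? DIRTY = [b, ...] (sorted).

0: R B0 → L0 miss [-]
1: R B3 → L1 miss [-]
2: R B3 → L1 hit [-]
3: W B3 → L1 hit [D]
4: W B2 → L0 miss [D]
5: W B4 → L0 miss wb→B2 [D]
6: R B5 → L1 miss wb→B3 [-]
7: W B2 → L0 miss wb→B4 [D]

DIRTY = [2]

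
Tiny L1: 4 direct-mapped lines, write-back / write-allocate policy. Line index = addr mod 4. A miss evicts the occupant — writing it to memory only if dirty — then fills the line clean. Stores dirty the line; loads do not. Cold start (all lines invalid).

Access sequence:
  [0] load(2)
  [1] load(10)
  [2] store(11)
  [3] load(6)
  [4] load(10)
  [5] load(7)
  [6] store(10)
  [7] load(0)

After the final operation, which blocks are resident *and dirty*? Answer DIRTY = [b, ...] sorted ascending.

  0 | R B2 → L2 miss [-]
  1 | R B10 → L2 miss [-]
  2 | W B11 → L3 miss [D]
  3 | R B6 → L2 miss [-]
  4 | R B10 → L2 miss [-]
  5 | R B7 → L3 miss wb→B11 [-]
  6 | W B10 → L2 hit [D]
  7 | R B0 → L0 miss [-]

DIRTY = [10]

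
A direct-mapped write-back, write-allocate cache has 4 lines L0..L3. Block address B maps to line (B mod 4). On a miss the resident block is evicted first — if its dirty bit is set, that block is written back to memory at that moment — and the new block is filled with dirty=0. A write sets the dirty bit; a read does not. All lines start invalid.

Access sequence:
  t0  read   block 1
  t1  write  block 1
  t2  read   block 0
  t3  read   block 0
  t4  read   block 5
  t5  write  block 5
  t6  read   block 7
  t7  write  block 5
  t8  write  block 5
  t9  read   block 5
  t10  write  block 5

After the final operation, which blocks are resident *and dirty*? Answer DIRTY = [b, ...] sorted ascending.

  0 | R B1 → L1 miss [-]
  1 | W B1 → L1 hit [D]
  2 | R B0 → L0 miss [-]
  3 | R B0 → L0 hit [-]
  4 | R B5 → L1 miss wb→B1 [-]
  5 | W B5 → L1 hit [D]
  6 | R B7 → L3 miss [-]
  7 | W B5 → L1 hit [D]
  8 | W B5 → L1 hit [D]
  9 | R B5 → L1 hit [D]
  10 | W B5 → L1 hit [D]

DIRTY = [5]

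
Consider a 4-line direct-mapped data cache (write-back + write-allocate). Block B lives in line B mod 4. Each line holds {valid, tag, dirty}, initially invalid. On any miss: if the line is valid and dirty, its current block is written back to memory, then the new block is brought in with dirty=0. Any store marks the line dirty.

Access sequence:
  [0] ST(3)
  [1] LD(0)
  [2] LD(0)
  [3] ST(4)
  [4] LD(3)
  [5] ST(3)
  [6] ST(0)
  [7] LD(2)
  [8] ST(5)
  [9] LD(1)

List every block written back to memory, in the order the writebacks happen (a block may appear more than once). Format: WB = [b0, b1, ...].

WB = [4, 5]

0: W B3 -> L3 miss  d=D]
1: R B0 -> L0 miss  d=-]
2: R B0 -> L0 hit  d=-]
3: W B4 -> L0 miss  d=D]
4: R B3 -> L3 hit  d=D]
5: W B3 -> L3 hit  d=D]
6: W B0 -> L0 miss wb->B4  d=D]
7: R B2 -> L2 miss  d=-]
8: W B5 -> L1 miss  d=D]
9: R B1 -> L1 miss wb->B5  d=-]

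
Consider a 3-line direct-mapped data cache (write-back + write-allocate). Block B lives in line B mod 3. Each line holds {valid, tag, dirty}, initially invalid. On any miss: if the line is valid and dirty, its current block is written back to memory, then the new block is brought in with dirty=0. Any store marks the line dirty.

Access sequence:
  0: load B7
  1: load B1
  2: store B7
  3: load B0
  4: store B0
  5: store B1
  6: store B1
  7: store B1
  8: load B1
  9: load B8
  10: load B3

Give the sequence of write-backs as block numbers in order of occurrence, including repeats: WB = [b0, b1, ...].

WB = [7, 0]

0: R B7 -> L1 miss  d=-]
1: R B1 -> L1 miss  d=-]
2: W B7 -> L1 miss  d=D]
3: R B0 -> L0 miss  d=-]
4: W B0 -> L0 hit  d=D]
5: W B1 -> L1 miss wb->B7  d=D]
6: W B1 -> L1 hit  d=D]
7: W B1 -> L1 hit  d=D]
8: R B1 -> L1 hit  d=D]
9: R B8 -> L2 miss  d=-]
10: R B3 -> L0 miss wb->B0  d=-]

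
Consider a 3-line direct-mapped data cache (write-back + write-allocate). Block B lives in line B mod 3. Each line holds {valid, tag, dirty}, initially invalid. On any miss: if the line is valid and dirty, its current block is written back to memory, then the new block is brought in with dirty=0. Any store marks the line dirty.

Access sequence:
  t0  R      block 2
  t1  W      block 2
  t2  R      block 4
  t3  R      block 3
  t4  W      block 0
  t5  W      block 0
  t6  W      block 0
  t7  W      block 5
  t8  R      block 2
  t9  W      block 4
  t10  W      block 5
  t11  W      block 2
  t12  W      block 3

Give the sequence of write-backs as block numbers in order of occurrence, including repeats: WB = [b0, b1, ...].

0: R B2 -> L2 miss  d=-]
1: W B2 -> L2 hit  d=D]
2: R B4 -> L1 miss  d=-]
3: R B3 -> L0 miss  d=-]
4: W B0 -> L0 miss  d=D]
5: W B0 -> L0 hit  d=D]
6: W B0 -> L0 hit  d=D]
7: W B5 -> L2 miss wb->B2  d=D]
8: R B2 -> L2 miss wb->B5  d=-]
9: W B4 -> L1 hit  d=D]
10: W B5 -> L2 miss  d=D]
11: W B2 -> L2 miss wb->B5  d=D]
12: W B3 -> L0 miss wb->B0  d=D]

WB = [2, 5, 5, 0]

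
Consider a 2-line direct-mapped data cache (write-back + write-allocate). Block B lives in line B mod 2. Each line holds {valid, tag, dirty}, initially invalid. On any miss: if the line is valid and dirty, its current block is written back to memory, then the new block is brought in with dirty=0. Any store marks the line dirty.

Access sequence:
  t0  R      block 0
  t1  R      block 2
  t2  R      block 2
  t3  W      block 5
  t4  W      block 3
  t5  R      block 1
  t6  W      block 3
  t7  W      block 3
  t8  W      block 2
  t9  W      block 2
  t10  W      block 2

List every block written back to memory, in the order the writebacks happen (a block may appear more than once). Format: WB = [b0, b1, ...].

WB = [5, 3]

0: R B0 -> L0 miss  d=-]
1: R B2 -> L0 miss  d=-]
2: R B2 -> L0 hit  d=-]
3: W B5 -> L1 miss  d=D]
4: W B3 -> L1 miss wb->B5  d=D]
5: R B1 -> L1 miss wb->B3  d=-]
6: W B3 -> L1 miss  d=D]
7: W B3 -> L1 hit  d=D]
8: W B2 -> L0 hit  d=D]
9: W B2 -> L0 hit  d=D]
10: W B2 -> L0 hit  d=D]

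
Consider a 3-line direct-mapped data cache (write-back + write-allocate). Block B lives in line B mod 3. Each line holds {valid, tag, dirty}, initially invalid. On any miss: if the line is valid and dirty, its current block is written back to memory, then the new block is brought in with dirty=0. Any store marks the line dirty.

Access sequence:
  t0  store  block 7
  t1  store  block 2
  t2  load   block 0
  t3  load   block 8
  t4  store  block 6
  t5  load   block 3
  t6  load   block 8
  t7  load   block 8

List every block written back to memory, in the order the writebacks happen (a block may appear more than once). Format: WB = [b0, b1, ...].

WB = [2, 6]

0: W B7 → L1 miss [D]
1: W B2 → L2 miss [D]
2: R B0 → L0 miss [-]
3: R B8 → L2 miss wb→B2 [-]
4: W B6 → L0 miss [D]
5: R B3 → L0 miss wb→B6 [-]
6: R B8 → L2 hit [-]
7: R B8 → L2 hit [-]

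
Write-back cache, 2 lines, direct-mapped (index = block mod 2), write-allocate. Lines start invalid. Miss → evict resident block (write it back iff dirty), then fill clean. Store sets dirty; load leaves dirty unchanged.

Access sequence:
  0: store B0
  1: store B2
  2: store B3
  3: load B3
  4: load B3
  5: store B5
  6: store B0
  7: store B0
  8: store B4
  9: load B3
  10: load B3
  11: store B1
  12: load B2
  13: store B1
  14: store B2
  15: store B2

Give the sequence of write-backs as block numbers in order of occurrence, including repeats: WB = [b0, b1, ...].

WB = [0, 3, 2, 0, 5, 4]

0: W B0 → L0 miss [D]
1: W B2 → L0 miss wb→B0 [D]
2: W B3 → L1 miss [D]
3: R B3 → L1 hit [D]
4: R B3 → L1 hit [D]
5: W B5 → L1 miss wb→B3 [D]
6: W B0 → L0 miss wb→B2 [D]
7: W B0 → L0 hit [D]
8: W B4 → L0 miss wb→B0 [D]
9: R B3 → L1 miss wb→B5 [-]
10: R B3 → L1 hit [-]
11: W B1 → L1 miss [D]
12: R B2 → L0 miss wb→B4 [-]
13: W B1 → L1 hit [D]
14: W B2 → L0 hit [D]
15: W B2 → L0 hit [D]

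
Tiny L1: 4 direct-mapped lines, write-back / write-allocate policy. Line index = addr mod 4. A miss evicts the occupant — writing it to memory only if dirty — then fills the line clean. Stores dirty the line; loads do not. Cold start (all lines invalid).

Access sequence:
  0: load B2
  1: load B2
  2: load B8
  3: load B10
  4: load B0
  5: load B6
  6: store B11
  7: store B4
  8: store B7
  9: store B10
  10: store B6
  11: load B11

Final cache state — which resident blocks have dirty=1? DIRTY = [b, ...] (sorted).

  0 | R B2 → L2 miss [-]
  1 | R B2 → L2 hit [-]
  2 | R B8 → L0 miss [-]
  3 | R B10 → L2 miss [-]
  4 | R B0 → L0 miss [-]
  5 | R B6 → L2 miss [-]
  6 | W B11 → L3 miss [D]
  7 | W B4 → L0 miss [D]
  8 | W B7 → L3 miss wb→B11 [D]
  9 | W B10 → L2 miss [D]
  10 | W B6 → L2 miss wb→B10 [D]
  11 | R B11 → L3 miss wb→B7 [-]

DIRTY = [4, 6]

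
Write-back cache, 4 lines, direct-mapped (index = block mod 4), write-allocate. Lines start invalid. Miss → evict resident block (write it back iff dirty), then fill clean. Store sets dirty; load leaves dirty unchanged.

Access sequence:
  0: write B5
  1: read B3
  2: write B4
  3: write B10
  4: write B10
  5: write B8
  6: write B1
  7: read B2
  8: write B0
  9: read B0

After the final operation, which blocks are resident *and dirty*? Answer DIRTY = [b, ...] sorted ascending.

0: W B5 → L1 miss [D]
1: R B3 → L3 miss [-]
2: W B4 → L0 miss [D]
3: W B10 → L2 miss [D]
4: W B10 → L2 hit [D]
5: W B8 → L0 miss wb→B4 [D]
6: W B1 → L1 miss wb→B5 [D]
7: R B2 → L2 miss wb→B10 [-]
8: W B0 → L0 miss wb→B8 [D]
9: R B0 → L0 hit [D]

DIRTY = [0, 1]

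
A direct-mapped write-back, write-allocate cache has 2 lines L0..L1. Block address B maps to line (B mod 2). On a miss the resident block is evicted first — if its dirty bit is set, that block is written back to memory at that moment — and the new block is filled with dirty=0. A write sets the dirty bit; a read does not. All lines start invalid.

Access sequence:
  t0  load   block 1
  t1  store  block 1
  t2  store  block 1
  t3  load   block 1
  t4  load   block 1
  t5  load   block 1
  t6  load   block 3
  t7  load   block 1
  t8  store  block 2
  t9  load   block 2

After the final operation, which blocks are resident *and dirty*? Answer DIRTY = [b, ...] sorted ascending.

DIRTY = [2]

0: R B1 → L1 miss [-]
1: W B1 → L1 hit [D]
2: W B1 → L1 hit [D]
3: R B1 → L1 hit [D]
4: R B1 → L1 hit [D]
5: R B1 → L1 hit [D]
6: R B3 → L1 miss wb→B1 [-]
7: R B1 → L1 miss [-]
8: W B2 → L0 miss [D]
9: R B2 → L0 hit [D]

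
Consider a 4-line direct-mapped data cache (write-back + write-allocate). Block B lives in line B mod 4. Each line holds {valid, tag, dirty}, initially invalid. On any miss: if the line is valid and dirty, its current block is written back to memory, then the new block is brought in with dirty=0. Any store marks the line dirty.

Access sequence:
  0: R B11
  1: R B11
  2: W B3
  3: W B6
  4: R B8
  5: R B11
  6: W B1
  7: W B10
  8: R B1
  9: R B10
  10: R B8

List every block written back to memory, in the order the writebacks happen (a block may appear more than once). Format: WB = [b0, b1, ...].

0: R B11 -> L3 miss  d=-]
1: R B11 -> L3 hit  d=-]
2: W B3 -> L3 miss  d=D]
3: W B6 -> L2 miss  d=D]
4: R B8 -> L0 miss  d=-]
5: R B11 -> L3 miss wb->B3  d=-]
6: W B1 -> L1 miss  d=D]
7: W B10 -> L2 miss wb->B6  d=D]
8: R B1 -> L1 hit  d=D]
9: R B10 -> L2 hit  d=D]
10: R B8 -> L0 hit  d=-]

WB = [3, 6]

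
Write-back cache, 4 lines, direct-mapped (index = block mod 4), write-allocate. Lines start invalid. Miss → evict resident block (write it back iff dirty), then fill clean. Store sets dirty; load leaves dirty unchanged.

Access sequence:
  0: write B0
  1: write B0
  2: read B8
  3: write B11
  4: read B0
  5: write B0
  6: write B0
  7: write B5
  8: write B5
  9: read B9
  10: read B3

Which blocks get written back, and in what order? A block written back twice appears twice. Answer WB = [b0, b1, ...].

0: W B0 -> L0 miss  d=D]
1: W B0 -> L0 hit  d=D]
2: R B8 -> L0 miss wb->B0  d=-]
3: W B11 -> L3 miss  d=D]
4: R B0 -> L0 miss  d=-]
5: W B0 -> L0 hit  d=D]
6: W B0 -> L0 hit  d=D]
7: W B5 -> L1 miss  d=D]
8: W B5 -> L1 hit  d=D]
9: R B9 -> L1 miss wb->B5  d=-]
10: R B3 -> L3 miss wb->B11  d=-]

WB = [0, 5, 11]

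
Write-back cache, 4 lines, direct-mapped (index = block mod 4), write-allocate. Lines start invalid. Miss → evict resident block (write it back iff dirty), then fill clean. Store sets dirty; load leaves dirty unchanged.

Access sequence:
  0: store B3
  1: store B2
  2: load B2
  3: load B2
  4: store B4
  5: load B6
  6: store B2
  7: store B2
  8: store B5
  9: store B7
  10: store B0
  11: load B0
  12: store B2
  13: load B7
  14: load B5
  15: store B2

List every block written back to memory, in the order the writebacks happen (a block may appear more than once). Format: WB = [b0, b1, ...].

WB = [2, 3, 4]

0: W B3 -> L3 miss  d=D]
1: W B2 -> L2 miss  d=D]
2: R B2 -> L2 hit  d=D]
3: R B2 -> L2 hit  d=D]
4: W B4 -> L0 miss  d=D]
5: R B6 -> L2 miss wb->B2  d=-]
6: W B2 -> L2 miss  d=D]
7: W B2 -> L2 hit  d=D]
8: W B5 -> L1 miss  d=D]
9: W B7 -> L3 miss wb->B3  d=D]
10: W B0 -> L0 miss wb->B4  d=D]
11: R B0 -> L0 hit  d=D]
12: W B2 -> L2 hit  d=D]
13: R B7 -> L3 hit  d=D]
14: R B5 -> L1 hit  d=D]
15: W B2 -> L2 hit  d=D]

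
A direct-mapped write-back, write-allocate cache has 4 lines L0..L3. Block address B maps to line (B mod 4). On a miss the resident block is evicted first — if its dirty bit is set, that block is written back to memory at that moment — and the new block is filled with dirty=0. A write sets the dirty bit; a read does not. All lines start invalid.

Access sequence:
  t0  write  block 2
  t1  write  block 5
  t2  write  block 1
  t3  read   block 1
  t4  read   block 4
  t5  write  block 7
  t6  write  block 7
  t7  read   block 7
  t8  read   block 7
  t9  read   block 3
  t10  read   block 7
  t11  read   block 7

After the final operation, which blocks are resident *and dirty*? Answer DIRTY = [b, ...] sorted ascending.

DIRTY = [1, 2]

0: W B2 -> L2 miss  d=D]
1: W B5 -> L1 miss  d=D]
2: W B1 -> L1 miss wb->B5  d=D]
3: R B1 -> L1 hit  d=D]
4: R B4 -> L0 miss  d=-]
5: W B7 -> L3 miss  d=D]
6: W B7 -> L3 hit  d=D]
7: R B7 -> L3 hit  d=D]
8: R B7 -> L3 hit  d=D]
9: R B3 -> L3 miss wb->B7  d=-]
10: R B7 -> L3 miss  d=-]
11: R B7 -> L3 hit  d=-]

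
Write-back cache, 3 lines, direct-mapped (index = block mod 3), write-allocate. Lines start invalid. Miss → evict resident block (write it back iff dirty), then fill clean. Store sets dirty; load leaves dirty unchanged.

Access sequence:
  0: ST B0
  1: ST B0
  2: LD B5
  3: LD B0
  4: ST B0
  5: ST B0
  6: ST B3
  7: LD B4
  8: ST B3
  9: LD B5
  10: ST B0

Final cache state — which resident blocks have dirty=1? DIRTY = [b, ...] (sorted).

DIRTY = [0]

0: W B0 → L0 miss [D]
1: W B0 → L0 hit [D]
2: R B5 → L2 miss [-]
3: R B0 → L0 hit [D]
4: W B0 → L0 hit [D]
5: W B0 → L0 hit [D]
6: W B3 → L0 miss wb→B0 [D]
7: R B4 → L1 miss [-]
8: W B3 → L0 hit [D]
9: R B5 → L2 hit [-]
10: W B0 → L0 miss wb→B3 [D]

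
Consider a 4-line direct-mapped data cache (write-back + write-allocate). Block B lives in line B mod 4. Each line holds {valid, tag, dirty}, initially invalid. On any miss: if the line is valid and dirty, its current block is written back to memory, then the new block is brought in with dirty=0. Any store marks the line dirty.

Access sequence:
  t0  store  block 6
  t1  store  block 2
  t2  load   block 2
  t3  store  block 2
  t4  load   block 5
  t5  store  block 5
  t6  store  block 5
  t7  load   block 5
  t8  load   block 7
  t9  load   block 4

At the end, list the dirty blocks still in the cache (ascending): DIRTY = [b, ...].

0: W B6 → L2 miss [D]
1: W B2 → L2 miss wb→B6 [D]
2: R B2 → L2 hit [D]
3: W B2 → L2 hit [D]
4: R B5 → L1 miss [-]
5: W B5 → L1 hit [D]
6: W B5 → L1 hit [D]
7: R B5 → L1 hit [D]
8: R B7 → L3 miss [-]
9: R B4 → L0 miss [-]

DIRTY = [2, 5]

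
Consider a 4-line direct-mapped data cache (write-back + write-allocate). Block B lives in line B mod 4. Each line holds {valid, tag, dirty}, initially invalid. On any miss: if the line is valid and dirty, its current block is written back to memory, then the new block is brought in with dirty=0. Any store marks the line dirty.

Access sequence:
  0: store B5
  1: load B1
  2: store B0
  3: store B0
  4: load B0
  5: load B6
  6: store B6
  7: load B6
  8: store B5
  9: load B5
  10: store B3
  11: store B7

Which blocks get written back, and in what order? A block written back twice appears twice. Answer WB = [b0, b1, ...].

0: W B5 -> L1 miss  d=D]
1: R B1 -> L1 miss wb->B5  d=-]
2: W B0 -> L0 miss  d=D]
3: W B0 -> L0 hit  d=D]
4: R B0 -> L0 hit  d=D]
5: R B6 -> L2 miss  d=-]
6: W B6 -> L2 hit  d=D]
7: R B6 -> L2 hit  d=D]
8: W B5 -> L1 miss  d=D]
9: R B5 -> L1 hit  d=D]
10: W B3 -> L3 miss  d=D]
11: W B7 -> L3 miss wb->B3  d=D]

WB = [5, 3]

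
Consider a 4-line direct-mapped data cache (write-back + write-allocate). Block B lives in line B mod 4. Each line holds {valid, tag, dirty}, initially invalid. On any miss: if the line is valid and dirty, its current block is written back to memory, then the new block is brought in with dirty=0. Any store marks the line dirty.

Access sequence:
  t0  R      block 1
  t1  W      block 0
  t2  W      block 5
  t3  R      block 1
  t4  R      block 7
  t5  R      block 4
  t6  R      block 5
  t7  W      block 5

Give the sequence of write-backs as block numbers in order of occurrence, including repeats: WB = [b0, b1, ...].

WB = [5, 0]

0: R B1 → L1 miss [-]
1: W B0 → L0 miss [D]
2: W B5 → L1 miss [D]
3: R B1 → L1 miss wb→B5 [-]
4: R B7 → L3 miss [-]
5: R B4 → L0 miss wb→B0 [-]
6: R B5 → L1 miss [-]
7: W B5 → L1 hit [D]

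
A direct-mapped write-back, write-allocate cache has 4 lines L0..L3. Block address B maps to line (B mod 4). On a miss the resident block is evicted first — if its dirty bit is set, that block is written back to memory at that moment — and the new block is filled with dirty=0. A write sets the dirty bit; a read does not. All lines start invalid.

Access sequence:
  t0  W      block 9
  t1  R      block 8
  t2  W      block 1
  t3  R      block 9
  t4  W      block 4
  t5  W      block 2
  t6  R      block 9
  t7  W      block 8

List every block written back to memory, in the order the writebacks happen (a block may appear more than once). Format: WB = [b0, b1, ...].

0: W B9 → L1 miss [D]
1: R B8 → L0 miss [-]
2: W B1 → L1 miss wb→B9 [D]
3: R B9 → L1 miss wb→B1 [-]
4: W B4 → L0 miss [D]
5: W B2 → L2 miss [D]
6: R B9 → L1 hit [-]
7: W B8 → L0 miss wb→B4 [D]

WB = [9, 1, 4]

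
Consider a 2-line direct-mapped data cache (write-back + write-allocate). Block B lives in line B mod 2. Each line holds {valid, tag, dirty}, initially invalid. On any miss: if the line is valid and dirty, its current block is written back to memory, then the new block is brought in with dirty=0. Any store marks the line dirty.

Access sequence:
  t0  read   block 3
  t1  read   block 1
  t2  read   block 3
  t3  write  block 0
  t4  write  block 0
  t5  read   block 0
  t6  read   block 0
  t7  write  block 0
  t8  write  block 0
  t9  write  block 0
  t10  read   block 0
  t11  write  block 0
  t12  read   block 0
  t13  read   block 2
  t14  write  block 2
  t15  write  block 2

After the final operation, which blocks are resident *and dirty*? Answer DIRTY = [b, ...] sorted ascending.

0: R B3 → L1 miss [-]
1: R B1 → L1 miss [-]
2: R B3 → L1 miss [-]
3: W B0 → L0 miss [D]
4: W B0 → L0 hit [D]
5: R B0 → L0 hit [D]
6: R B0 → L0 hit [D]
7: W B0 → L0 hit [D]
8: W B0 → L0 hit [D]
9: W B0 → L0 hit [D]
10: R B0 → L0 hit [D]
11: W B0 → L0 hit [D]
12: R B0 → L0 hit [D]
13: R B2 → L0 miss wb→B0 [-]
14: W B2 → L0 hit [D]
15: W B2 → L0 hit [D]

DIRTY = [2]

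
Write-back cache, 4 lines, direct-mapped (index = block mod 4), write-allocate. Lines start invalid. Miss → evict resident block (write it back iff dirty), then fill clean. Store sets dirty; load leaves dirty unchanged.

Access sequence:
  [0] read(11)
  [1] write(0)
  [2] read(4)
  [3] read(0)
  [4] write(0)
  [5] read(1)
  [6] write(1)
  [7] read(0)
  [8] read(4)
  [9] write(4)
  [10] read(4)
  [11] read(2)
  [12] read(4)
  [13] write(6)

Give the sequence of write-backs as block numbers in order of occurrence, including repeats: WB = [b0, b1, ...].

  0 | R B11 → L3 miss [-]
  1 | W B0 → L0 miss [D]
  2 | R B4 → L0 miss wb→B0 [-]
  3 | R B0 → L0 miss [-]
  4 | W B0 → L0 hit [D]
  5 | R B1 → L1 miss [-]
  6 | W B1 → L1 hit [D]
  7 | R B0 → L0 hit [D]
  8 | R B4 → L0 miss wb→B0 [-]
  9 | W B4 → L0 hit [D]
  10 | R B4 → L0 hit [D]
  11 | R B2 → L2 miss [-]
  12 | R B4 → L0 hit [D]
  13 | W B6 → L2 miss [D]

WB = [0, 0]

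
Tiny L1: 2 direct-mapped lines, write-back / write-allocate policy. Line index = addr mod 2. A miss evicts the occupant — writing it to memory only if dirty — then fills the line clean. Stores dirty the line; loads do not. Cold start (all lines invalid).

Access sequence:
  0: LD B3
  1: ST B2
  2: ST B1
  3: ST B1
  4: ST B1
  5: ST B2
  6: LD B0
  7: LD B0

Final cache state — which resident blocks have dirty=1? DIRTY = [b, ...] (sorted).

  0 | R B3 → L1 miss [-]
  1 | W B2 → L0 miss [D]
  2 | W B1 → L1 miss [D]
  3 | W B1 → L1 hit [D]
  4 | W B1 → L1 hit [D]
  5 | W B2 → L0 hit [D]
  6 | R B0 → L0 miss wb→B2 [-]
  7 | R B0 → L0 hit [-]

DIRTY = [1]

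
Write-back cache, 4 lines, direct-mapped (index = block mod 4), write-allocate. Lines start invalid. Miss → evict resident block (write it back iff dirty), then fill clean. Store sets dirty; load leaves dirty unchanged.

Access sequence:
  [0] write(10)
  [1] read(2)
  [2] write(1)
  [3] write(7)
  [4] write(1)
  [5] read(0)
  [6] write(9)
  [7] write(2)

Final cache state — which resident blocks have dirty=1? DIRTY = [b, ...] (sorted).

0: W B10 → L2 miss [D]
1: R B2 → L2 miss wb→B10 [-]
2: W B1 → L1 miss [D]
3: W B7 → L3 miss [D]
4: W B1 → L1 hit [D]
5: R B0 → L0 miss [-]
6: W B9 → L1 miss wb→B1 [D]
7: W B2 → L2 hit [D]

DIRTY = [2, 7, 9]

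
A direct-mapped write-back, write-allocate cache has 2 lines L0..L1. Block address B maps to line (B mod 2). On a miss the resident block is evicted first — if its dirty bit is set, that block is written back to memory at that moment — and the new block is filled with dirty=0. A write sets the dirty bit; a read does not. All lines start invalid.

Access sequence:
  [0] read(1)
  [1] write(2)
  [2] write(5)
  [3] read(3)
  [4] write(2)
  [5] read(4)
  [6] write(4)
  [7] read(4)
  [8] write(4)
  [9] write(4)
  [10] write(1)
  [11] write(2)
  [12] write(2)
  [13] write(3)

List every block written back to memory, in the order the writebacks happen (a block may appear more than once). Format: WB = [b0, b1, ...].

0: R B1 -> L1 miss  d=-]
1: W B2 -> L0 miss  d=D]
2: W B5 -> L1 miss  d=D]
3: R B3 -> L1 miss wb->B5  d=-]
4: W B2 -> L0 hit  d=D]
5: R B4 -> L0 miss wb->B2  d=-]
6: W B4 -> L0 hit  d=D]
7: R B4 -> L0 hit  d=D]
8: W B4 -> L0 hit  d=D]
9: W B4 -> L0 hit  d=D]
10: W B1 -> L1 miss  d=D]
11: W B2 -> L0 miss wb->B4  d=D]
12: W B2 -> L0 hit  d=D]
13: W B3 -> L1 miss wb->B1  d=D]

WB = [5, 2, 4, 1]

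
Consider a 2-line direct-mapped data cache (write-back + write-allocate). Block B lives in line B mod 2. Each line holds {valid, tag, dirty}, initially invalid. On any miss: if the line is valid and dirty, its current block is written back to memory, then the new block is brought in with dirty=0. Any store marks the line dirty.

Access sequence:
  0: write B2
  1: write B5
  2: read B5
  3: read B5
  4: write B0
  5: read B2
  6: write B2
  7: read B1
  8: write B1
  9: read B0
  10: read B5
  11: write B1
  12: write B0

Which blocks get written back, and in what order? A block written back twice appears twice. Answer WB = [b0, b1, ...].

WB = [2, 0, 5, 2, 1]

0: W B2 → L0 miss [D]
1: W B5 → L1 miss [D]
2: R B5 → L1 hit [D]
3: R B5 → L1 hit [D]
4: W B0 → L0 miss wb→B2 [D]
5: R B2 → L0 miss wb→B0 [-]
6: W B2 → L0 hit [D]
7: R B1 → L1 miss wb→B5 [-]
8: W B1 → L1 hit [D]
9: R B0 → L0 miss wb→B2 [-]
10: R B5 → L1 miss wb→B1 [-]
11: W B1 → L1 miss [D]
12: W B0 → L0 hit [D]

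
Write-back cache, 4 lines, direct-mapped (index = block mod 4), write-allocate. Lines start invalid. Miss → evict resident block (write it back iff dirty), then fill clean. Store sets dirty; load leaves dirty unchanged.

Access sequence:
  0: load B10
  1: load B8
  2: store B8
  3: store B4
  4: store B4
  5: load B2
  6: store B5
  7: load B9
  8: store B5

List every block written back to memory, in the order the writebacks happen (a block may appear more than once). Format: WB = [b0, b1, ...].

  0 | R B10 → L2 miss [-]
  1 | R B8 → L0 miss [-]
  2 | W B8 → L0 hit [D]
  3 | W B4 → L0 miss wb→B8 [D]
  4 | W B4 → L0 hit [D]
  5 | R B2 → L2 miss [-]
  6 | W B5 → L1 miss [D]
  7 | R B9 → L1 miss wb→B5 [-]
  8 | W B5 → L1 miss [D]

WB = [8, 5]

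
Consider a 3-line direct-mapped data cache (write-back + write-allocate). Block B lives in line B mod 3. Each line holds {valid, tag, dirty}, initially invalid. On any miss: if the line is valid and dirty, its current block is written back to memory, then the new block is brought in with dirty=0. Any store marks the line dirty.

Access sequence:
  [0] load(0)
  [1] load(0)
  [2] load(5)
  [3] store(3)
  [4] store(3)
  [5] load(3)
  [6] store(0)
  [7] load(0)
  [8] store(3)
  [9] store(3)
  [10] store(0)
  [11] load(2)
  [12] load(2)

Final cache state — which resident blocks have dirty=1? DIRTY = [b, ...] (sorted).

0: R B0 → L0 miss [-]
1: R B0 → L0 hit [-]
2: R B5 → L2 miss [-]
3: W B3 → L0 miss [D]
4: W B3 → L0 hit [D]
5: R B3 → L0 hit [D]
6: W B0 → L0 miss wb→B3 [D]
7: R B0 → L0 hit [D]
8: W B3 → L0 miss wb→B0 [D]
9: W B3 → L0 hit [D]
10: W B0 → L0 miss wb→B3 [D]
11: R B2 → L2 miss [-]
12: R B2 → L2 hit [-]

DIRTY = [0]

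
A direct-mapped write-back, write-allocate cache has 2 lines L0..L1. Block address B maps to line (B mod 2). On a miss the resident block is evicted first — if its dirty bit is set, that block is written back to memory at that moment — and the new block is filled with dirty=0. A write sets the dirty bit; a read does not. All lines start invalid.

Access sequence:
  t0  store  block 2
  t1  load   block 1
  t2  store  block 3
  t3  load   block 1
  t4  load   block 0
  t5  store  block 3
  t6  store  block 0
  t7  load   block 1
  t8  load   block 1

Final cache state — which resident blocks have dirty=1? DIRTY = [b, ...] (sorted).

0: W B2 -> L0 miss  d=D]
1: R B1 -> L1 miss  d=-]
2: W B3 -> L1 miss  d=D]
3: R B1 -> L1 miss wb->B3  d=-]
4: R B0 -> L0 miss wb->B2  d=-]
5: W B3 -> L1 miss  d=D]
6: W B0 -> L0 hit  d=D]
7: R B1 -> L1 miss wb->B3  d=-]
8: R B1 -> L1 hit  d=-]

DIRTY = [0]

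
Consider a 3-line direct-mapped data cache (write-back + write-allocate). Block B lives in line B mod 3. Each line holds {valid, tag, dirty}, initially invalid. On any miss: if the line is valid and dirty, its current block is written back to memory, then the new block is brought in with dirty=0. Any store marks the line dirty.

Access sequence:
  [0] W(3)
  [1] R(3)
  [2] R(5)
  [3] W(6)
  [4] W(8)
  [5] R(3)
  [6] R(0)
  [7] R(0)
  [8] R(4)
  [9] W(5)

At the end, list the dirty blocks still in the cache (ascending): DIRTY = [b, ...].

0: W B3 → L0 miss [D]
1: R B3 → L0 hit [D]
2: R B5 → L2 miss [-]
3: W B6 → L0 miss wb→B3 [D]
4: W B8 → L2 miss [D]
5: R B3 → L0 miss wb→B6 [-]
6: R B0 → L0 miss [-]
7: R B0 → L0 hit [-]
8: R B4 → L1 miss [-]
9: W B5 → L2 miss wb→B8 [D]

DIRTY = [5]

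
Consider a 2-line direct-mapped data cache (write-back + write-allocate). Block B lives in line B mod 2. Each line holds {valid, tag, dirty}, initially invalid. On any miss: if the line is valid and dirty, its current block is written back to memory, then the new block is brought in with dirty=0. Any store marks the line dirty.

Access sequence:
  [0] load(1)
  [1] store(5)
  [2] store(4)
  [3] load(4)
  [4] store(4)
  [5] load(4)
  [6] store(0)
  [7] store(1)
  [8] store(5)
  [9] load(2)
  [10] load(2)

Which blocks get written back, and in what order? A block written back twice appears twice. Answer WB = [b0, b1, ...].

WB = [4, 5, 1, 0]

0: R B1 → L1 miss [-]
1: W B5 → L1 miss [D]
2: W B4 → L0 miss [D]
3: R B4 → L0 hit [D]
4: W B4 → L0 hit [D]
5: R B4 → L0 hit [D]
6: W B0 → L0 miss wb→B4 [D]
7: W B1 → L1 miss wb→B5 [D]
8: W B5 → L1 miss wb→B1 [D]
9: R B2 → L0 miss wb→B0 [-]
10: R B2 → L0 hit [-]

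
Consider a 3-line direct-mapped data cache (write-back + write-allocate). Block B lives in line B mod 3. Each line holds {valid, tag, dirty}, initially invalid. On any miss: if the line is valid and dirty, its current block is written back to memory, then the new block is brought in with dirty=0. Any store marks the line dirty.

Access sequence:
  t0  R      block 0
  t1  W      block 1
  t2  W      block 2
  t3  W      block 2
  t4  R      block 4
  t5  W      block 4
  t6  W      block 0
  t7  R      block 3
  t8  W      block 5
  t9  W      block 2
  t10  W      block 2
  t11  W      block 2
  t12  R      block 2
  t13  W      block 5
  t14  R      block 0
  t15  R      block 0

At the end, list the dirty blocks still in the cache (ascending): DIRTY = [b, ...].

DIRTY = [4, 5]

0: R B0 -> L0 miss  d=-]
1: W B1 -> L1 miss  d=D]
2: W B2 -> L2 miss  d=D]
3: W B2 -> L2 hit  d=D]
4: R B4 -> L1 miss wb->B1  d=-]
5: W B4 -> L1 hit  d=D]
6: W B0 -> L0 hit  d=D]
7: R B3 -> L0 miss wb->B0  d=-]
8: W B5 -> L2 miss wb->B2  d=D]
9: W B2 -> L2 miss wb->B5  d=D]
10: W B2 -> L2 hit  d=D]
11: W B2 -> L2 hit  d=D]
12: R B2 -> L2 hit  d=D]
13: W B5 -> L2 miss wb->B2  d=D]
14: R B0 -> L0 miss  d=-]
15: R B0 -> L0 hit  d=-]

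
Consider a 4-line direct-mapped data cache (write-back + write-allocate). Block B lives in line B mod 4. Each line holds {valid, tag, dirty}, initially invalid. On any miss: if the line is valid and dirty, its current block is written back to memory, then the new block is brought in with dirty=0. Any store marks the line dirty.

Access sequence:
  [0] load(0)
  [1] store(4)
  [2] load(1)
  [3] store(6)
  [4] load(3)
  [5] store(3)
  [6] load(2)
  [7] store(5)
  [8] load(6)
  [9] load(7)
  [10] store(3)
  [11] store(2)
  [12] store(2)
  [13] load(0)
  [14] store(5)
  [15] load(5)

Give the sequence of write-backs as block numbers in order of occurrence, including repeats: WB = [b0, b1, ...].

  0 | R B0 → L0 miss [-]
  1 | W B4 → L0 miss [D]
  2 | R B1 → L1 miss [-]
  3 | W B6 → L2 miss [D]
  4 | R B3 → L3 miss [-]
  5 | W B3 → L3 hit [D]
  6 | R B2 → L2 miss wb→B6 [-]
  7 | W B5 → L1 miss [D]
  8 | R B6 → L2 miss [-]
  9 | R B7 → L3 miss wb→B3 [-]
  10 | W B3 → L3 miss [D]
  11 | W B2 → L2 miss [D]
  12 | W B2 → L2 hit [D]
  13 | R B0 → L0 miss wb→B4 [-]
  14 | W B5 → L1 hit [D]
  15 | R B5 → L1 hit [D]

WB = [6, 3, 4]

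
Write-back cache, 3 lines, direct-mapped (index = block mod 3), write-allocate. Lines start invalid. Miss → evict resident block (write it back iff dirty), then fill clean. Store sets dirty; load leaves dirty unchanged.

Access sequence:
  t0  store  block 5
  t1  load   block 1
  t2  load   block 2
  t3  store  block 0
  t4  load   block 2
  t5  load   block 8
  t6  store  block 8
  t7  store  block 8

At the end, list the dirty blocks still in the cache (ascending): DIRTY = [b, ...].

0: W B5 -> L2 miss  d=D]
1: R B1 -> L1 miss  d=-]
2: R B2 -> L2 miss wb->B5  d=-]
3: W B0 -> L0 miss  d=D]
4: R B2 -> L2 hit  d=-]
5: R B8 -> L2 miss  d=-]
6: W B8 -> L2 hit  d=D]
7: W B8 -> L2 hit  d=D]

DIRTY = [0, 8]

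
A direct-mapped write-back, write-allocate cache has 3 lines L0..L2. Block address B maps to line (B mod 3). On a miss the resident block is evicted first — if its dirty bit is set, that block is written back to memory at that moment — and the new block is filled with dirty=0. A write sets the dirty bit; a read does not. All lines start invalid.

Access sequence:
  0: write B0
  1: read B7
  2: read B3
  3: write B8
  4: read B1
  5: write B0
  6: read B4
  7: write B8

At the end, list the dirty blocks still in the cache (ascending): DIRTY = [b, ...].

  0 | W B0 → L0 miss [D]
  1 | R B7 → L1 miss [-]
  2 | R B3 → L0 miss wb→B0 [-]
  3 | W B8 → L2 miss [D]
  4 | R B1 → L1 miss [-]
  5 | W B0 → L0 miss [D]
  6 | R B4 → L1 miss [-]
  7 | W B8 → L2 hit [D]

DIRTY = [0, 8]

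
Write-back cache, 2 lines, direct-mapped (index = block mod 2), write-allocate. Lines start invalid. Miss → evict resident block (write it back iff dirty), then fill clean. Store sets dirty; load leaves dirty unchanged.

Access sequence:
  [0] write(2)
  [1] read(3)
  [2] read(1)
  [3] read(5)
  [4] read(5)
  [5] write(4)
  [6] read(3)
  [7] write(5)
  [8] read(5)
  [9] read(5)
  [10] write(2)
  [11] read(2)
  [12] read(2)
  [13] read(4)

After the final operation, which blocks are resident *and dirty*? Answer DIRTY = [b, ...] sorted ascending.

DIRTY = [5]

  0 | W B2 → L0 miss [D]
  1 | R B3 → L1 miss [-]
  2 | R B1 → L1 miss [-]
  3 | R B5 → L1 miss [-]
  4 | R B5 → L1 hit [-]
  5 | W B4 → L0 miss wb→B2 [D]
  6 | R B3 → L1 miss [-]
  7 | W B5 → L1 miss [D]
  8 | R B5 → L1 hit [D]
  9 | R B5 → L1 hit [D]
  10 | W B2 → L0 miss wb→B4 [D]
  11 | R B2 → L0 hit [D]
  12 | R B2 → L0 hit [D]
  13 | R B4 → L0 miss wb→B2 [-]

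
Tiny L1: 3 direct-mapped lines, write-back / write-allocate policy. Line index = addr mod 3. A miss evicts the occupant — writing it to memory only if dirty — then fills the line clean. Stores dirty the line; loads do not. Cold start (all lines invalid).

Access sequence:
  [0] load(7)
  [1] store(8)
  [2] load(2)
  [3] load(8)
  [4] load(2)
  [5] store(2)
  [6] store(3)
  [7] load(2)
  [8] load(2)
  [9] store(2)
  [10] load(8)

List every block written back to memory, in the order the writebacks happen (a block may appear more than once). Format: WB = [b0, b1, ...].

0: R B7 -> L1 miss  d=-]
1: W B8 -> L2 miss  d=D]
2: R B2 -> L2 miss wb->B8  d=-]
3: R B8 -> L2 miss  d=-]
4: R B2 -> L2 miss  d=-]
5: W B2 -> L2 hit  d=D]
6: W B3 -> L0 miss  d=D]
7: R B2 -> L2 hit  d=D]
8: R B2 -> L2 hit  d=D]
9: W B2 -> L2 hit  d=D]
10: R B8 -> L2 miss wb->B2  d=-]

WB = [8, 2]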